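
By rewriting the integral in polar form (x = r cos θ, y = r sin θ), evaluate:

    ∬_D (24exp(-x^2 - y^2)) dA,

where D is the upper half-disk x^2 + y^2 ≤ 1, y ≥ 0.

The region D is 0 ≤ r ≤ 1, 0 ≤ θ ≤ π in polar coordinates, where x = r cos(θ), y = r sin(θ), and dA = r dr dθ.

Under the substitution, the integrand becomes 24exp(-r^2), so

    ∬_D (24exp(-x^2 - y^2)) dA = ∫_{0}^{π} ∫_{0}^{1} (24exp(-r^2)) · r dr dθ.

Inner integral (in r): ∫_{0}^{1} (24exp(-r^2)) · r dr = 12 - 12exp(-1).

Outer integral (in θ): ∫_{0}^{π} (12 - 12exp(-1)) dθ = -12π exp(-1) + 12π.

Therefore ∬_D (24exp(-x^2 - y^2)) dA = -12π exp(-1) + 12π.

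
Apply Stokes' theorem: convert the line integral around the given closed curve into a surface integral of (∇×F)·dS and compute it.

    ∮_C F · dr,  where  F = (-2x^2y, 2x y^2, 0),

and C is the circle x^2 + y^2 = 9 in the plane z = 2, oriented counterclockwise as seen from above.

Let S be the flat disk x^2 + y^2 ≤ 9 in the plane z = 2, with upward unit normal n̂ = ẑ. By Stokes' theorem,

    ∮_C F · dr = ∬_S (∇ × F) · n̂ dS = ∬_D (curl F)_z dA,

where D is the disk x^2 + y^2 ≤ 9.

Compute the curl of F = (-2x^2y, 2x y^2, 0):
    (∇ × F)_x = ∂F_z/∂y - ∂F_y/∂z = 0,
    (∇ × F)_y = ∂F_x/∂z - ∂F_z/∂x = 0,
    (∇ × F)_z = ∂F_y/∂x - ∂F_x/∂y = 2x^2 + 2y^2.

On z = 2, (curl F)_z = 2x^2 + 2y^2.

Convert to polar (x = r cos θ, y = r sin θ, dA = r dr dθ); the integrand becomes 2r^2, so

    ∬_D (curl F)_z dA = ∫_0^{2π} ∫_0^{3} (2r^2) · r dr dθ.

Inner (r from 0 to 3): 81/2.
Outer (θ from 0 to 2π): 81π.

Therefore ∮_C F · dr = 81π.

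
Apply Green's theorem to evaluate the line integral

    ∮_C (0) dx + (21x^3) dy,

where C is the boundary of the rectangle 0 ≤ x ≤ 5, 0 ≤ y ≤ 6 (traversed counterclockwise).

Green's theorem converts the closed line integral into a double integral over the enclosed region D:

    ∮_C P dx + Q dy = ∬_D (∂Q/∂x - ∂P/∂y) dA.

Here P = 0, Q = 21x^3, so

    ∂Q/∂x = 63x^2,    ∂P/∂y = 0,
    ∂Q/∂x - ∂P/∂y = 63x^2.

D is the region 0 ≤ x ≤ 5, 0 ≤ y ≤ 6. Evaluating the double integral:

    ∬_D (63x^2) dA = ∫_0^{5} ∫_0^{6} (63x^2) dy dx.

Inner (y from 0 to 6): 378x^2.
Outer (x from 0 to 5): 15750.

Therefore ∮_C P dx + Q dy = 15750.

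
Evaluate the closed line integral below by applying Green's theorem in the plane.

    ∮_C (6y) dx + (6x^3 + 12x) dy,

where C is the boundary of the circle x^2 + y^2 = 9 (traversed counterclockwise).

Green's theorem converts the closed line integral into a double integral over the enclosed region D:

    ∮_C P dx + Q dy = ∬_D (∂Q/∂x - ∂P/∂y) dA.

Here P = 6y, Q = 6x^3 + 12x, so

    ∂Q/∂x = 18x^2 + 12,    ∂P/∂y = 6,
    ∂Q/∂x - ∂P/∂y = 18x^2 + 6.

D is the region x^2 + y^2 ≤ 9. Evaluating the double integral:

In polar coordinates (x = r cos θ, y = r sin θ, dA = r dr dθ) the integrand becomes 18r^2cos(θ)^2 + 6, so

    ∬_D (18x^2 + 6) dA = ∫_0^{2π} ∫_0^{3} (18r^2cos(θ)^2 + 6) · r dr dθ.

Inner (r from 0 to 3): 729cos(θ)^2/2 + 27.
Outer (θ from 0 to 2π): 837π/2.

Therefore ∮_C P dx + Q dy = 837π/2.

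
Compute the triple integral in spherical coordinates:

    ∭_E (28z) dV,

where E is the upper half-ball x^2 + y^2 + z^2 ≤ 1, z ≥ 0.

In spherical coordinates, x = ρ sin(φ) cos(θ), y = ρ sin(φ) sin(θ), z = ρ cos(φ), and dV = ρ^2 sin(φ) dρ dφ dθ.

The integrand becomes 28ρ cos(φ), so

    ∭_E (28z) dV = ∫_{0}^{2π} ∫_{0}^{π/2} ∫_{0}^{1} (28ρ cos(φ)) · ρ^2 sin(φ) dρ dφ dθ.

Inner (ρ): 7sin(2φ)/2.
Middle (φ): 7/2.
Outer (θ): 7π.

Therefore the triple integral equals 7π.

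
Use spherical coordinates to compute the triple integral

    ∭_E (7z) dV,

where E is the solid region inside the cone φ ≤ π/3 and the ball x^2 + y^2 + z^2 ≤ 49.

In spherical coordinates, x = ρ sin(φ) cos(θ), y = ρ sin(φ) sin(θ), z = ρ cos(φ), and dV = ρ^2 sin(φ) dρ dφ dθ.

The integrand becomes 7ρ cos(φ), so

    ∭_E (7z) dV = ∫_{0}^{2π} ∫_{0}^{π/3} ∫_{0}^{7} (7ρ cos(φ)) · ρ^2 sin(φ) dρ dφ dθ.

Inner (ρ): 16807sin(2φ)/8.
Middle (φ): 50421/32.
Outer (θ): 50421π/16.

Therefore the triple integral equals 50421π/16.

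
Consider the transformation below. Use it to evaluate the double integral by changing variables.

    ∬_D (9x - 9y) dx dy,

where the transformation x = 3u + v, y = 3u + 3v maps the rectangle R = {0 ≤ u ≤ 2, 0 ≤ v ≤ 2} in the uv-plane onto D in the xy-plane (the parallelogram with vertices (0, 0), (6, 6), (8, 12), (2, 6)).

Compute the Jacobian determinant of (x, y) with respect to (u, v):

    ∂(x,y)/∂(u,v) = | 3  1 | = (3)(3) - (1)(3) = 6.
                   | 3  3 |

Its absolute value is |J| = 6 (the area scaling factor).

Substituting x = 3u + v, y = 3u + 3v into the integrand,

    9x - 9y → -18v,

so the integral becomes

    ∬_R (-18v) · |J| du dv = ∫_0^2 ∫_0^2 (-108v) dv du.

Inner (v): -216.
Outer (u): -432.

Therefore ∬_D (9x - 9y) dx dy = -432.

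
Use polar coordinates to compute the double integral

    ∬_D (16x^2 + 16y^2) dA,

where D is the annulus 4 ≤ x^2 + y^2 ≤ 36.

The region D is 2 ≤ r ≤ 6, 0 ≤ θ ≤ 2π in polar coordinates, where x = r cos(θ), y = r sin(θ), and dA = r dr dθ.

Under the substitution, the integrand becomes 16r^2, so

    ∬_D (16x^2 + 16y^2) dA = ∫_{0}^{2π} ∫_{2}^{6} (16r^2) · r dr dθ.

Inner integral (in r): ∫_{2}^{6} (16r^2) · r dr = 5120.

Outer integral (in θ): ∫_{0}^{2π} (5120) dθ = 10240π.

Therefore ∬_D (16x^2 + 16y^2) dA = 10240π.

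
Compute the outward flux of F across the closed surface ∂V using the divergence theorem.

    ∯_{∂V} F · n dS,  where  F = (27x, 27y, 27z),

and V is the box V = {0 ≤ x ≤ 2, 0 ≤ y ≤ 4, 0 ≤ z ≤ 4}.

By the divergence theorem,

    ∯_{∂V} F · n dS = ∭_V (∇ · F) dV.

Compute the divergence:
    ∇ · F = ∂F_x/∂x + ∂F_y/∂y + ∂F_z/∂z = 27 + 27 + 27 = 81.

V is a rectangular box, so dV = dx dy dz with 0 ≤ x ≤ 2, 0 ≤ y ≤ 4, 0 ≤ z ≤ 4.

Integrate (81) over V as an iterated integral:

    ∭_V (∇·F) dV = ∫_0^{2} ∫_0^{4} ∫_0^{4} (81) dz dy dx.

Inner (z from 0 to 4): 324.
Middle (y from 0 to 4): 1296.
Outer (x from 0 to 2): 2592.

Therefore ∯_{∂V} F · n dS = 2592.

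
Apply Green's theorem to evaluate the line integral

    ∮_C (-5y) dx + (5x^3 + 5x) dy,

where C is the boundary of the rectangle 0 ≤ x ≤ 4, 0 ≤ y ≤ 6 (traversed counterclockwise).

Green's theorem converts the closed line integral into a double integral over the enclosed region D:

    ∮_C P dx + Q dy = ∬_D (∂Q/∂x - ∂P/∂y) dA.

Here P = -5y, Q = 5x^3 + 5x, so

    ∂Q/∂x = 15x^2 + 5,    ∂P/∂y = -5,
    ∂Q/∂x - ∂P/∂y = 15x^2 + 10.

D is the region 0 ≤ x ≤ 4, 0 ≤ y ≤ 6. Evaluating the double integral:

    ∬_D (15x^2 + 10) dA = ∫_0^{4} ∫_0^{6} (15x^2 + 10) dy dx.

Inner (y from 0 to 6): 90x^2 + 60.
Outer (x from 0 to 4): 2160.

Therefore ∮_C P dx + Q dy = 2160.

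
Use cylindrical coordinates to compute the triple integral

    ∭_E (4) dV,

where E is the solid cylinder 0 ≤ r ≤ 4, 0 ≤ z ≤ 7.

In cylindrical coordinates, x = r cos(θ), y = r sin(θ), z = z, and dV = r dr dθ dz.

The integrand becomes 4, so

    ∭_E (4) dV = ∫_{0}^{2π} ∫_{0}^{4} ∫_{0}^{7} (4) · r dz dr dθ.

Inner (z): 28r.
Middle (r from 0 to 4): 224.
Outer (θ): 448π.

Therefore the triple integral equals 448π.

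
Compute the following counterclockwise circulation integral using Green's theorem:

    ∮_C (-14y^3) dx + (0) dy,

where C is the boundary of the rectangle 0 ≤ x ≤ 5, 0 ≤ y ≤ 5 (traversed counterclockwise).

Green's theorem converts the closed line integral into a double integral over the enclosed region D:

    ∮_C P dx + Q dy = ∬_D (∂Q/∂x - ∂P/∂y) dA.

Here P = -14y^3, Q = 0, so

    ∂Q/∂x = 0,    ∂P/∂y = -42y^2,
    ∂Q/∂x - ∂P/∂y = 42y^2.

D is the region 0 ≤ x ≤ 5, 0 ≤ y ≤ 5. Evaluating the double integral:

    ∬_D (42y^2) dA = ∫_0^{5} ∫_0^{5} (42y^2) dy dx.

Inner (y from 0 to 5): 1750.
Outer (x from 0 to 5): 8750.

Therefore ∮_C P dx + Q dy = 8750.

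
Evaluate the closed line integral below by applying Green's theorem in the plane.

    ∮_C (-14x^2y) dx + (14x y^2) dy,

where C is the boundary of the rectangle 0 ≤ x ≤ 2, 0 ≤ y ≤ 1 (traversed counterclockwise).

Green's theorem converts the closed line integral into a double integral over the enclosed region D:

    ∮_C P dx + Q dy = ∬_D (∂Q/∂x - ∂P/∂y) dA.

Here P = -14x^2y, Q = 14x y^2, so

    ∂Q/∂x = 14y^2,    ∂P/∂y = -14x^2,
    ∂Q/∂x - ∂P/∂y = 14x^2 + 14y^2.

D is the region 0 ≤ x ≤ 2, 0 ≤ y ≤ 1. Evaluating the double integral:

    ∬_D (14x^2 + 14y^2) dA = ∫_0^{2} ∫_0^{1} (14x^2 + 14y^2) dy dx.

Inner (y from 0 to 1): 14x^2 + 14/3.
Outer (x from 0 to 2): 140/3.

Therefore ∮_C P dx + Q dy = 140/3.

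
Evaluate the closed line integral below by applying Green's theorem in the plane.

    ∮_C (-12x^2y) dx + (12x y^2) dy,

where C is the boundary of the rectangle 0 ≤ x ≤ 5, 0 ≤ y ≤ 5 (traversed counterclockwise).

Green's theorem converts the closed line integral into a double integral over the enclosed region D:

    ∮_C P dx + Q dy = ∬_D (∂Q/∂x - ∂P/∂y) dA.

Here P = -12x^2y, Q = 12x y^2, so

    ∂Q/∂x = 12y^2,    ∂P/∂y = -12x^2,
    ∂Q/∂x - ∂P/∂y = 12x^2 + 12y^2.

D is the region 0 ≤ x ≤ 5, 0 ≤ y ≤ 5. Evaluating the double integral:

    ∬_D (12x^2 + 12y^2) dA = ∫_0^{5} ∫_0^{5} (12x^2 + 12y^2) dy dx.

Inner (y from 0 to 5): 60x^2 + 500.
Outer (x from 0 to 5): 5000.

Therefore ∮_C P dx + Q dy = 5000.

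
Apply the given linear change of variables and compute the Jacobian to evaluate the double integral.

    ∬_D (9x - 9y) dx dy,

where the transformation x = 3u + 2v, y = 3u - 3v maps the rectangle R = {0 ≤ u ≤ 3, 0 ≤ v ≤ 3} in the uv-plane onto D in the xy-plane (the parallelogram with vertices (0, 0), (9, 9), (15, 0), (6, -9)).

Compute the Jacobian determinant of (x, y) with respect to (u, v):

    ∂(x,y)/∂(u,v) = | 3  2 | = (3)(-3) - (2)(3) = -15.
                   | 3  -3 |

Its absolute value is |J| = 15 (the area scaling factor).

Substituting x = 3u + 2v, y = 3u - 3v into the integrand,

    9x - 9y → 45v,

so the integral becomes

    ∬_R (45v) · |J| du dv = ∫_0^3 ∫_0^3 (675v) dv du.

Inner (v): 6075/2.
Outer (u): 18225/2.

Therefore ∬_D (9x - 9y) dx dy = 18225/2.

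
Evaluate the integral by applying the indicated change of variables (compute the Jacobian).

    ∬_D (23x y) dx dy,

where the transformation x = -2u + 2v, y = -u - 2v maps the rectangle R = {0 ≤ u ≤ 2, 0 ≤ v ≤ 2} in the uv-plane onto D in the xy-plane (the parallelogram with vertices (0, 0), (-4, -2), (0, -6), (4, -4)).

Compute the Jacobian determinant of (x, y) with respect to (u, v):

    ∂(x,y)/∂(u,v) = | -2  2 | = (-2)(-2) - (2)(-1) = 6.
                   | -1  -2 |

Its absolute value is |J| = 6 (the area scaling factor).

Substituting x = -2u + 2v, y = -u - 2v into the integrand,

    23x y → 46u^2 + 46u v - 92v^2,

so the integral becomes

    ∬_R (46u^2 + 46u v - 92v^2) · |J| du dv = ∫_0^2 ∫_0^2 (276u^2 + 276u v - 552v^2) dv du.

Inner (v): 552u^2 + 552u - 1472.
Outer (u): -368.

Therefore ∬_D (23x y) dx dy = -368.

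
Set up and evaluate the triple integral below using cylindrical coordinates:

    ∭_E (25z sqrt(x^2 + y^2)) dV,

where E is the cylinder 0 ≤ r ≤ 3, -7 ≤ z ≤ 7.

In cylindrical coordinates, x = r cos(θ), y = r sin(θ), z = z, and dV = r dr dθ dz.

The integrand becomes 25r z, so

    ∭_E (25z sqrt(x^2 + y^2)) dV = ∫_{0}^{2π} ∫_{0}^{3} ∫_{-7}^{7} (25r z) · r dz dr dθ.

Inner (z): 0.
Middle (r from 0 to 3): 0.
Outer (θ): 0.

Therefore the triple integral equals 0.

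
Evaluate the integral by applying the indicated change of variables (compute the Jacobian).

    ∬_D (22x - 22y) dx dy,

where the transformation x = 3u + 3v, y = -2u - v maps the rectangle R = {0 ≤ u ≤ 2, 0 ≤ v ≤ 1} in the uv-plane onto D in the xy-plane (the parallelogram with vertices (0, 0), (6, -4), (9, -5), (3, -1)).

Compute the Jacobian determinant of (x, y) with respect to (u, v):

    ∂(x,y)/∂(u,v) = | 3  3 | = (3)(-1) - (3)(-2) = 3.
                   | -2  -1 |

Its absolute value is |J| = 3 (the area scaling factor).

Substituting x = 3u + 3v, y = -2u - v into the integrand,

    22x - 22y → 110u + 88v,

so the integral becomes

    ∬_R (110u + 88v) · |J| du dv = ∫_0^2 ∫_0^1 (330u + 264v) dv du.

Inner (v): 330u + 132.
Outer (u): 924.

Therefore ∬_D (22x - 22y) dx dy = 924.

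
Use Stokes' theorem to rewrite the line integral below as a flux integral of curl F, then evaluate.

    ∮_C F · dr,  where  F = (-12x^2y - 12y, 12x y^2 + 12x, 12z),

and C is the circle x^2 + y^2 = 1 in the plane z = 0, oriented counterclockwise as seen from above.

Let S be the flat disk x^2 + y^2 ≤ 1 in the plane z = 0, with upward unit normal n̂ = ẑ. By Stokes' theorem,

    ∮_C F · dr = ∬_S (∇ × F) · n̂ dS = ∬_D (curl F)_z dA,

where D is the disk x^2 + y^2 ≤ 1.

Compute the curl of F = (-12x^2y - 12y, 12x y^2 + 12x, 12z):
    (∇ × F)_x = ∂F_z/∂y - ∂F_y/∂z = 0,
    (∇ × F)_y = ∂F_x/∂z - ∂F_z/∂x = 0,
    (∇ × F)_z = ∂F_y/∂x - ∂F_x/∂y = 12x^2 + 12y^2 + 24.

On z = 0, (curl F)_z = 12x^2 + 12y^2 + 24.

Convert to polar (x = r cos θ, y = r sin θ, dA = r dr dθ); the integrand becomes 12r^2 + 24, so

    ∬_D (curl F)_z dA = ∫_0^{2π} ∫_0^{1} (12r^2 + 24) · r dr dθ.

Inner (r from 0 to 1): 15.
Outer (θ from 0 to 2π): 30π.

Therefore ∮_C F · dr = 30π.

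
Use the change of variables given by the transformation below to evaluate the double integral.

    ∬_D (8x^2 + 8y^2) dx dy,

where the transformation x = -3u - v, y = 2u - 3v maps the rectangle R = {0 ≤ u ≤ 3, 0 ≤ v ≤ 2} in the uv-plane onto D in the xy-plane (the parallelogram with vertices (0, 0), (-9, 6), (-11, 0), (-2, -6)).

Compute the Jacobian determinant of (x, y) with respect to (u, v):

    ∂(x,y)/∂(u,v) = | -3  -1 | = (-3)(-3) - (-1)(2) = 11.
                   | 2  -3 |

Its absolute value is |J| = 11 (the area scaling factor).

Substituting x = -3u - v, y = 2u - 3v into the integrand,

    8x^2 + 8y^2 → 104u^2 - 48u v + 80v^2,

so the integral becomes

    ∬_R (104u^2 - 48u v + 80v^2) · |J| du dv = ∫_0^3 ∫_0^2 (1144u^2 - 528u v + 880v^2) dv du.

Inner (v): 2288u^2 - 1056u + 7040/3.
Outer (u): 22880.

Therefore ∬_D (8x^2 + 8y^2) dx dy = 22880.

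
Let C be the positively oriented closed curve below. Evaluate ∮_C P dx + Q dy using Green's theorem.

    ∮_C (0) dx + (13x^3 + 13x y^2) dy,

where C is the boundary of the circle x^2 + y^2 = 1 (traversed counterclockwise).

Green's theorem converts the closed line integral into a double integral over the enclosed region D:

    ∮_C P dx + Q dy = ∬_D (∂Q/∂x - ∂P/∂y) dA.

Here P = 0, Q = 13x^3 + 13x y^2, so

    ∂Q/∂x = 39x^2 + 13y^2,    ∂P/∂y = 0,
    ∂Q/∂x - ∂P/∂y = 39x^2 + 13y^2.

D is the region x^2 + y^2 ≤ 1. Evaluating the double integral:

In polar coordinates (x = r cos θ, y = r sin θ, dA = r dr dθ) the integrand becomes 13r^2(cos(2θ) + 2), so

    ∬_D (39x^2 + 13y^2) dA = ∫_0^{2π} ∫_0^{1} (13r^2(cos(2θ) + 2)) · r dr dθ.

Inner (r from 0 to 1): 13cos(2θ)/4 + 13/2.
Outer (θ from 0 to 2π): 13π.

Therefore ∮_C P dx + Q dy = 13π.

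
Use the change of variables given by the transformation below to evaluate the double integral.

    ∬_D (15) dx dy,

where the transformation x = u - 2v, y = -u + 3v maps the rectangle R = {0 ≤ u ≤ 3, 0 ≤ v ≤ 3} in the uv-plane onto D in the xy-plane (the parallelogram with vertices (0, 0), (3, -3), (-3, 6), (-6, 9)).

Compute the Jacobian determinant of (x, y) with respect to (u, v):

    ∂(x,y)/∂(u,v) = | 1  -2 | = (1)(3) - (-2)(-1) = 1.
                   | -1  3 |

Its absolute value is |J| = 1 (the area scaling factor).

Substituting x = u - 2v, y = -u + 3v into the integrand,

    15 → 15,

so the integral becomes

    ∬_R (15) · |J| du dv = ∫_0^3 ∫_0^3 (15) dv du.

Inner (v): 45.
Outer (u): 135.

Therefore ∬_D (15) dx dy = 135.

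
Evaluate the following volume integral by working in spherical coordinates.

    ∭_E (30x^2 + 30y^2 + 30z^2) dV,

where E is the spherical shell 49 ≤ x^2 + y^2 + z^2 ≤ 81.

In spherical coordinates, x = ρ sin(φ) cos(θ), y = ρ sin(φ) sin(θ), z = ρ cos(φ), and dV = ρ^2 sin(φ) dρ dφ dθ.

The integrand becomes 30ρ^2, so

    ∭_E (30x^2 + 30y^2 + 30z^2) dV = ∫_{0}^{2π} ∫_{0}^{π} ∫_{7}^{9} (30ρ^2) · ρ^2 sin(φ) dρ dφ dθ.

Inner (ρ): 253452sin(φ).
Middle (φ): 506904.
Outer (θ): 1013808π.

Therefore the triple integral equals 1013808π.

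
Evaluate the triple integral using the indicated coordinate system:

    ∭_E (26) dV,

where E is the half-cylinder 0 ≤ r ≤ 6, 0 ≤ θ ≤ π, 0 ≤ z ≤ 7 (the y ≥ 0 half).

In cylindrical coordinates, x = r cos(θ), y = r sin(θ), z = z, and dV = r dr dθ dz.

The integrand becomes 26, so

    ∭_E (26) dV = ∫_{0}^{π} ∫_{0}^{6} ∫_{0}^{7} (26) · r dz dr dθ.

Inner (z): 182r.
Middle (r from 0 to 6): 3276.
Outer (θ): 3276π.

Therefore the triple integral equals 3276π.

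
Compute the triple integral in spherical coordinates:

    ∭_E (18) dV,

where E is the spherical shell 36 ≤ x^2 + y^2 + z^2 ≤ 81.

In spherical coordinates, x = ρ sin(φ) cos(θ), y = ρ sin(φ) sin(θ), z = ρ cos(φ), and dV = ρ^2 sin(φ) dρ dφ dθ.

The integrand becomes 18, so

    ∭_E (18) dV = ∫_{0}^{2π} ∫_{0}^{π} ∫_{6}^{9} (18) · ρ^2 sin(φ) dρ dφ dθ.

Inner (ρ): 3078sin(φ).
Middle (φ): 6156.
Outer (θ): 12312π.

Therefore the triple integral equals 12312π.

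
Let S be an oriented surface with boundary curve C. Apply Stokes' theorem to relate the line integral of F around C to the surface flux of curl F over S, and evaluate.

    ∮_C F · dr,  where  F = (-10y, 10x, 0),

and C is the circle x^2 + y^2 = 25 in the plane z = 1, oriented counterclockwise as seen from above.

Let S be the flat disk x^2 + y^2 ≤ 25 in the plane z = 1, with upward unit normal n̂ = ẑ. By Stokes' theorem,

    ∮_C F · dr = ∬_S (∇ × F) · n̂ dS = ∬_D (curl F)_z dA,

where D is the disk x^2 + y^2 ≤ 25.

Compute the curl of F = (-10y, 10x, 0):
    (∇ × F)_x = ∂F_z/∂y - ∂F_y/∂z = 0,
    (∇ × F)_y = ∂F_x/∂z - ∂F_z/∂x = 0,
    (∇ × F)_z = ∂F_y/∂x - ∂F_x/∂y = 20.

On z = 1, (curl F)_z = 20.

Convert to polar (x = r cos θ, y = r sin θ, dA = r dr dθ); the integrand becomes 20, so

    ∬_D (curl F)_z dA = ∫_0^{2π} ∫_0^{5} (20) · r dr dθ.

Inner (r from 0 to 5): 250.
Outer (θ from 0 to 2π): 500π.

Therefore ∮_C F · dr = 500π.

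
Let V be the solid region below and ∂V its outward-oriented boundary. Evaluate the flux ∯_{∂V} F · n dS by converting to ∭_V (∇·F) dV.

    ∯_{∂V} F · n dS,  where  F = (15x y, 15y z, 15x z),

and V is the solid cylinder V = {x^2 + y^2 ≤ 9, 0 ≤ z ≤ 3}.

By the divergence theorem,

    ∯_{∂V} F · n dS = ∭_V (∇ · F) dV.

Compute the divergence:
    ∇ · F = ∂F_x/∂x + ∂F_y/∂y + ∂F_z/∂z = 15y + 15z + 15x = 15x + 15y + 15z.

In cylindrical coordinates, x = r cos(θ), y = r sin(θ), z = z, dV = r dr dθ dz, with 0 ≤ r ≤ 3, 0 ≤ θ ≤ 2π, 0 ≤ z ≤ 3.

The integrand, after substitution and multiplying by the volume element, becomes (15sqrt(2)r sin(θ + π/4) + 15z) · r, so

    ∭_V (∇·F) dV = ∫_0^{2π} ∫_0^{3} ∫_0^{3} (15sqrt(2)r sin(θ + π/4) + 15z) · r dz dr dθ.

Inner (z from 0 to 3): 45r (2sqrt(2)r sin(θ + π/4) + 3)/2.
Middle (r from 0 to 3): 405sqrt(2)sin(θ + π/4) + 1215/4.
Outer (θ from 0 to 2π): 1215π/2.

Therefore ∯_{∂V} F · n dS = 1215π/2.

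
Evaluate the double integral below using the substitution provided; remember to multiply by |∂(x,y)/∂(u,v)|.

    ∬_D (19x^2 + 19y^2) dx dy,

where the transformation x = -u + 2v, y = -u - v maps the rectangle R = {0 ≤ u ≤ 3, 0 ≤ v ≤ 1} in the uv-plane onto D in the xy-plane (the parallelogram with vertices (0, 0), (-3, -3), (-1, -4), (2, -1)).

Compute the Jacobian determinant of (x, y) with respect to (u, v):

    ∂(x,y)/∂(u,v) = | -1  2 | = (-1)(-1) - (2)(-1) = 3.
                   | -1  -1 |

Its absolute value is |J| = 3 (the area scaling factor).

Substituting x = -u + 2v, y = -u - v into the integrand,

    19x^2 + 19y^2 → 38u^2 - 38u v + 95v^2,

so the integral becomes

    ∬_R (38u^2 - 38u v + 95v^2) · |J| du dv = ∫_0^3 ∫_0^1 (114u^2 - 114u v + 285v^2) dv du.

Inner (v): 114u^2 - 57u + 95.
Outer (u): 2109/2.

Therefore ∬_D (19x^2 + 19y^2) dx dy = 2109/2.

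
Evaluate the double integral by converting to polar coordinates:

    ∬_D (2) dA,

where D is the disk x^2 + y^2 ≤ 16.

The region D is 0 ≤ r ≤ 4, 0 ≤ θ ≤ 2π in polar coordinates, where x = r cos(θ), y = r sin(θ), and dA = r dr dθ.

Under the substitution, the integrand becomes 2, so

    ∬_D (2) dA = ∫_{0}^{2π} ∫_{0}^{4} (2) · r dr dθ.

Inner integral (in r): ∫_{0}^{4} (2) · r dr = 16.

Outer integral (in θ): ∫_{0}^{2π} (16) dθ = 32π.

Therefore ∬_D (2) dA = 32π.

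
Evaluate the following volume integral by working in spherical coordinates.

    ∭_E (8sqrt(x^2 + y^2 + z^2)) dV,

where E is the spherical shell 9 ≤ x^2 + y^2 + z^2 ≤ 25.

In spherical coordinates, x = ρ sin(φ) cos(θ), y = ρ sin(φ) sin(θ), z = ρ cos(φ), and dV = ρ^2 sin(φ) dρ dφ dθ.

The integrand becomes 8ρ, so

    ∭_E (8sqrt(x^2 + y^2 + z^2)) dV = ∫_{0}^{2π} ∫_{0}^{π} ∫_{3}^{5} (8ρ) · ρ^2 sin(φ) dρ dφ dθ.

Inner (ρ): 1088sin(φ).
Middle (φ): 2176.
Outer (θ): 4352π.

Therefore the triple integral equals 4352π.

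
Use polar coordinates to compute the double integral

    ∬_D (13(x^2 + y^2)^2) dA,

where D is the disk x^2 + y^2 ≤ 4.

The region D is 0 ≤ r ≤ 2, 0 ≤ θ ≤ 2π in polar coordinates, where x = r cos(θ), y = r sin(θ), and dA = r dr dθ.

Under the substitution, the integrand becomes 13r^4, so

    ∬_D (13(x^2 + y^2)^2) dA = ∫_{0}^{2π} ∫_{0}^{2} (13r^4) · r dr dθ.

Inner integral (in r): ∫_{0}^{2} (13r^4) · r dr = 416/3.

Outer integral (in θ): ∫_{0}^{2π} (416/3) dθ = 832π/3.

Therefore ∬_D (13(x^2 + y^2)^2) dA = 832π/3.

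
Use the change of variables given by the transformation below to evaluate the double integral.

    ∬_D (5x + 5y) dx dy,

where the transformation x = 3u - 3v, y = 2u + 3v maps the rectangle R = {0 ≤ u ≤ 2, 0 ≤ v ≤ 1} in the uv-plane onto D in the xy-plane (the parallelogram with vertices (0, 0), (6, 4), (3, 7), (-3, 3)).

Compute the Jacobian determinant of (x, y) with respect to (u, v):

    ∂(x,y)/∂(u,v) = | 3  -3 | = (3)(3) - (-3)(2) = 15.
                   | 2  3 |

Its absolute value is |J| = 15 (the area scaling factor).

Substituting x = 3u - 3v, y = 2u + 3v into the integrand,

    5x + 5y → 25u,

so the integral becomes

    ∬_R (25u) · |J| du dv = ∫_0^2 ∫_0^1 (375u) dv du.

Inner (v): 375u.
Outer (u): 750.

Therefore ∬_D (5x + 5y) dx dy = 750.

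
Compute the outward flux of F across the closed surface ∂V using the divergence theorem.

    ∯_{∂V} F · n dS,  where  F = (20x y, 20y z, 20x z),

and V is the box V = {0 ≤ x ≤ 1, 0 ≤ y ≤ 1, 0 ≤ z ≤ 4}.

By the divergence theorem,

    ∯_{∂V} F · n dS = ∭_V (∇ · F) dV.

Compute the divergence:
    ∇ · F = ∂F_x/∂x + ∂F_y/∂y + ∂F_z/∂z = 20y + 20z + 20x = 20x + 20y + 20z.

V is a rectangular box, so dV = dx dy dz with 0 ≤ x ≤ 1, 0 ≤ y ≤ 1, 0 ≤ z ≤ 4.

Integrate (20x + 20y + 20z) over V as an iterated integral:

    ∭_V (∇·F) dV = ∫_0^{1} ∫_0^{1} ∫_0^{4} (20x + 20y + 20z) dz dy dx.

Inner (z from 0 to 4): 80x + 80y + 160.
Middle (y from 0 to 1): 80x + 200.
Outer (x from 0 to 1): 240.

Therefore ∯_{∂V} F · n dS = 240.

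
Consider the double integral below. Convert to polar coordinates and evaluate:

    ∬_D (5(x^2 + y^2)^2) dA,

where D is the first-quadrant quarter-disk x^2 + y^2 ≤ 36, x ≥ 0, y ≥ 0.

The region D is 0 ≤ r ≤ 6, 0 ≤ θ ≤ π/2 in polar coordinates, where x = r cos(θ), y = r sin(θ), and dA = r dr dθ.

Under the substitution, the integrand becomes 5r^4, so

    ∬_D (5(x^2 + y^2)^2) dA = ∫_{0}^{π/2} ∫_{0}^{6} (5r^4) · r dr dθ.

Inner integral (in r): ∫_{0}^{6} (5r^4) · r dr = 38880.

Outer integral (in θ): ∫_{0}^{π/2} (38880) dθ = 19440π.

Therefore ∬_D (5(x^2 + y^2)^2) dA = 19440π.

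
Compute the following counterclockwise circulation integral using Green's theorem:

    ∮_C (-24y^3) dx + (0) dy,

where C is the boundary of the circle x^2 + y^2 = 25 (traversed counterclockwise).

Green's theorem converts the closed line integral into a double integral over the enclosed region D:

    ∮_C P dx + Q dy = ∬_D (∂Q/∂x - ∂P/∂y) dA.

Here P = -24y^3, Q = 0, so

    ∂Q/∂x = 0,    ∂P/∂y = -72y^2,
    ∂Q/∂x - ∂P/∂y = 72y^2.

D is the region x^2 + y^2 ≤ 25. Evaluating the double integral:

In polar coordinates (x = r cos θ, y = r sin θ, dA = r dr dθ) the integrand becomes 72r^2sin(θ)^2, so

    ∬_D (72y^2) dA = ∫_0^{2π} ∫_0^{5} (72r^2sin(θ)^2) · r dr dθ.

Inner (r from 0 to 5): 11250sin(θ)^2.
Outer (θ from 0 to 2π): 11250π.

Therefore ∮_C P dx + Q dy = 11250π.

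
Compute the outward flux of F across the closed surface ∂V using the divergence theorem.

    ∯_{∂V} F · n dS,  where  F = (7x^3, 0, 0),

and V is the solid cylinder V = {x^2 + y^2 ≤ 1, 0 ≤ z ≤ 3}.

By the divergence theorem,

    ∯_{∂V} F · n dS = ∭_V (∇ · F) dV.

Compute the divergence:
    ∇ · F = ∂F_x/∂x + ∂F_y/∂y + ∂F_z/∂z = 21x^2 + 0 + 0 = 21x^2.

In cylindrical coordinates, x = r cos(θ), y = r sin(θ), z = z, dV = r dr dθ dz, with 0 ≤ r ≤ 1, 0 ≤ θ ≤ 2π, 0 ≤ z ≤ 3.

The integrand, after substitution and multiplying by the volume element, becomes (21r^2cos(θ)^2) · r, so

    ∭_V (∇·F) dV = ∫_0^{2π} ∫_0^{1} ∫_0^{3} (21r^2cos(θ)^2) · r dz dr dθ.

Inner (z from 0 to 3): 63r^3cos(θ)^2.
Middle (r from 0 to 1): 63cos(θ)^2/4.
Outer (θ from 0 to 2π): 63π/4.

Therefore ∯_{∂V} F · n dS = 63π/4.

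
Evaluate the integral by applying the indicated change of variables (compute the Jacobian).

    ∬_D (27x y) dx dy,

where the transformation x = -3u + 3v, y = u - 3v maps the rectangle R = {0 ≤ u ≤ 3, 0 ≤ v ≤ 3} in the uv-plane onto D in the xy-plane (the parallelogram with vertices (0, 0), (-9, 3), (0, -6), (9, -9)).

Compute the Jacobian determinant of (x, y) with respect to (u, v):

    ∂(x,y)/∂(u,v) = | -3  3 | = (-3)(-3) - (3)(1) = 6.
                   | 1  -3 |

Its absolute value is |J| = 6 (the area scaling factor).

Substituting x = -3u + 3v, y = u - 3v into the integrand,

    27x y → -81u^2 + 324u v - 243v^2,

so the integral becomes

    ∬_R (-81u^2 + 324u v - 243v^2) · |J| du dv = ∫_0^3 ∫_0^3 (-486u^2 + 1944u v - 1458v^2) dv du.

Inner (v): -1458u^2 + 8748u - 13122.
Outer (u): -13122.

Therefore ∬_D (27x y) dx dy = -13122.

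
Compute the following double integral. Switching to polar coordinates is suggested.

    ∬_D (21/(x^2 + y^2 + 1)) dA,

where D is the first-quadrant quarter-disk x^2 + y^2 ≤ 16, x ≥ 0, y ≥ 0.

The region D is 0 ≤ r ≤ 4, 0 ≤ θ ≤ π/2 in polar coordinates, where x = r cos(θ), y = r sin(θ), and dA = r dr dθ.

Under the substitution, the integrand becomes 21/(r^2 + 1), so

    ∬_D (21/(x^2 + y^2 + 1)) dA = ∫_{0}^{π/2} ∫_{0}^{4} (21/(r^2 + 1)) · r dr dθ.

Inner integral (in r): ∫_{0}^{4} (21/(r^2 + 1)) · r dr = 21log(17)/2.

Outer integral (in θ): ∫_{0}^{π/2} (21log(17)/2) dθ = 21π log(17)/4.

Therefore ∬_D (21/(x^2 + y^2 + 1)) dA = 21π log(17)/4.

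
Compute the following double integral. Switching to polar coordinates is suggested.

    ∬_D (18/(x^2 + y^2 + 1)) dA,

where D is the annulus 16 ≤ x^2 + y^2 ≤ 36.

The region D is 4 ≤ r ≤ 6, 0 ≤ θ ≤ 2π in polar coordinates, where x = r cos(θ), y = r sin(θ), and dA = r dr dθ.

Under the substitution, the integrand becomes 18/(r^2 + 1), so

    ∬_D (18/(x^2 + y^2 + 1)) dA = ∫_{0}^{2π} ∫_{4}^{6} (18/(r^2 + 1)) · r dr dθ.

Inner integral (in r): ∫_{4}^{6} (18/(r^2 + 1)) · r dr = log(129961739795077/118587876497).

Outer integral (in θ): ∫_{0}^{2π} (log(129961739795077/118587876497)) dθ = log((129961739795077/118587876497)^(2π)).

Therefore ∬_D (18/(x^2 + y^2 + 1)) dA = log((129961739795077/118587876497)^(2π)).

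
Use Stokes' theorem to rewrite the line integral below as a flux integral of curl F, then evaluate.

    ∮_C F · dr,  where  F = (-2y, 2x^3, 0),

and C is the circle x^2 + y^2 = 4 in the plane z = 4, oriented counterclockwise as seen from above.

Let S be the flat disk x^2 + y^2 ≤ 4 in the plane z = 4, with upward unit normal n̂ = ẑ. By Stokes' theorem,

    ∮_C F · dr = ∬_S (∇ × F) · n̂ dS = ∬_D (curl F)_z dA,

where D is the disk x^2 + y^2 ≤ 4.

Compute the curl of F = (-2y, 2x^3, 0):
    (∇ × F)_x = ∂F_z/∂y - ∂F_y/∂z = 0,
    (∇ × F)_y = ∂F_x/∂z - ∂F_z/∂x = 0,
    (∇ × F)_z = ∂F_y/∂x - ∂F_x/∂y = 6x^2 + 2.

On z = 4, (curl F)_z = 6x^2 + 2.

Convert to polar (x = r cos θ, y = r sin θ, dA = r dr dθ); the integrand becomes 6r^2cos(θ)^2 + 2, so

    ∬_D (curl F)_z dA = ∫_0^{2π} ∫_0^{2} (6r^2cos(θ)^2 + 2) · r dr dθ.

Inner (r from 0 to 2): 24cos(θ)^2 + 4.
Outer (θ from 0 to 2π): 32π.

Therefore ∮_C F · dr = 32π.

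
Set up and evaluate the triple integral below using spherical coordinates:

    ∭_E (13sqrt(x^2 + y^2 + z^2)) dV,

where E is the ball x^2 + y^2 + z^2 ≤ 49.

In spherical coordinates, x = ρ sin(φ) cos(θ), y = ρ sin(φ) sin(θ), z = ρ cos(φ), and dV = ρ^2 sin(φ) dρ dφ dθ.

The integrand becomes 13ρ, so

    ∭_E (13sqrt(x^2 + y^2 + z^2)) dV = ∫_{0}^{2π} ∫_{0}^{π} ∫_{0}^{7} (13ρ) · ρ^2 sin(φ) dρ dφ dθ.

Inner (ρ): 31213sin(φ)/4.
Middle (φ): 31213/2.
Outer (θ): 31213π.

Therefore the triple integral equals 31213π.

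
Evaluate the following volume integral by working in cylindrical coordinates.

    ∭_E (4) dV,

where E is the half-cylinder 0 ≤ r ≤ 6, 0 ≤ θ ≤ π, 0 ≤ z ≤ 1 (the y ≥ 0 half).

In cylindrical coordinates, x = r cos(θ), y = r sin(θ), z = z, and dV = r dr dθ dz.

The integrand becomes 4, so

    ∭_E (4) dV = ∫_{0}^{π} ∫_{0}^{6} ∫_{0}^{1} (4) · r dz dr dθ.

Inner (z): 4r.
Middle (r from 0 to 6): 72.
Outer (θ): 72π.

Therefore the triple integral equals 72π.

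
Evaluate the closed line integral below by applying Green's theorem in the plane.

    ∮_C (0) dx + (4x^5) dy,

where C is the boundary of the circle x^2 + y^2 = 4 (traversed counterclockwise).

Green's theorem converts the closed line integral into a double integral over the enclosed region D:

    ∮_C P dx + Q dy = ∬_D (∂Q/∂x - ∂P/∂y) dA.

Here P = 0, Q = 4x^5, so

    ∂Q/∂x = 20x^4,    ∂P/∂y = 0,
    ∂Q/∂x - ∂P/∂y = 20x^4.

D is the region x^2 + y^2 ≤ 4. Evaluating the double integral:

In polar coordinates (x = r cos θ, y = r sin θ, dA = r dr dθ) the integrand becomes 20r^4cos(θ)^4, so

    ∬_D (20x^4) dA = ∫_0^{2π} ∫_0^{2} (20r^4cos(θ)^4) · r dr dθ.

Inner (r from 0 to 2): 640cos(θ)^4/3.
Outer (θ from 0 to 2π): 160π.

Therefore ∮_C P dx + Q dy = 160π.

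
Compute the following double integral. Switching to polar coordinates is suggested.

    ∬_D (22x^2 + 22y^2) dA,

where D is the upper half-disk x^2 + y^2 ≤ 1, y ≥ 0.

The region D is 0 ≤ r ≤ 1, 0 ≤ θ ≤ π in polar coordinates, where x = r cos(θ), y = r sin(θ), and dA = r dr dθ.

Under the substitution, the integrand becomes 22r^2, so

    ∬_D (22x^2 + 22y^2) dA = ∫_{0}^{π} ∫_{0}^{1} (22r^2) · r dr dθ.

Inner integral (in r): ∫_{0}^{1} (22r^2) · r dr = 11/2.

Outer integral (in θ): ∫_{0}^{π} (11/2) dθ = 11π/2.

Therefore ∬_D (22x^2 + 22y^2) dA = 11π/2.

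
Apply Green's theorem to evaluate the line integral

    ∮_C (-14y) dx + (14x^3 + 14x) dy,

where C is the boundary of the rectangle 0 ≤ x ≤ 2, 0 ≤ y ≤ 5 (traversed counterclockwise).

Green's theorem converts the closed line integral into a double integral over the enclosed region D:

    ∮_C P dx + Q dy = ∬_D (∂Q/∂x - ∂P/∂y) dA.

Here P = -14y, Q = 14x^3 + 14x, so

    ∂Q/∂x = 42x^2 + 14,    ∂P/∂y = -14,
    ∂Q/∂x - ∂P/∂y = 42x^2 + 28.

D is the region 0 ≤ x ≤ 2, 0 ≤ y ≤ 5. Evaluating the double integral:

    ∬_D (42x^2 + 28) dA = ∫_0^{2} ∫_0^{5} (42x^2 + 28) dy dx.

Inner (y from 0 to 5): 210x^2 + 140.
Outer (x from 0 to 2): 840.

Therefore ∮_C P dx + Q dy = 840.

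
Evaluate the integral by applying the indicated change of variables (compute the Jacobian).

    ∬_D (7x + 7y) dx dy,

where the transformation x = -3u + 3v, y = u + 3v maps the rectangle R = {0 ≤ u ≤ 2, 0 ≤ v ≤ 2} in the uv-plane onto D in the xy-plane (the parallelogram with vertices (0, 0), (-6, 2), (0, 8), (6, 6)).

Compute the Jacobian determinant of (x, y) with respect to (u, v):

    ∂(x,y)/∂(u,v) = | -3  3 | = (-3)(3) - (3)(1) = -12.
                   | 1  3 |

Its absolute value is |J| = 12 (the area scaling factor).

Substituting x = -3u + 3v, y = u + 3v into the integrand,

    7x + 7y → -14u + 42v,

so the integral becomes

    ∬_R (-14u + 42v) · |J| du dv = ∫_0^2 ∫_0^2 (-168u + 504v) dv du.

Inner (v): 1008 - 336u.
Outer (u): 1344.

Therefore ∬_D (7x + 7y) dx dy = 1344.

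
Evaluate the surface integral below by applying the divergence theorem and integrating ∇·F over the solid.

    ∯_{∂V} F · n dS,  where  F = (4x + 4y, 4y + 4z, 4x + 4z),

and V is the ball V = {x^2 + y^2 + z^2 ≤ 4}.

By the divergence theorem,

    ∯_{∂V} F · n dS = ∭_V (∇ · F) dV.

Compute the divergence:
    ∇ · F = ∂F_x/∂x + ∂F_y/∂y + ∂F_z/∂z = 4 + 4 + 4 = 12.

In spherical coordinates, x = ρ sin(φ) cos(θ), y = ρ sin(φ) sin(θ), z = ρ cos(φ), dV = ρ^2 sin(φ) dρ dφ dθ, with 0 ≤ ρ ≤ 2, 0 ≤ φ ≤ π, 0 ≤ θ ≤ 2π.

The integrand, after substitution and multiplying by the volume element, becomes (12) · ρ^2 sin(φ), so

    ∭_V (∇·F) dV = ∫_0^{2π} ∫_0^{π} ∫_0^{2} (12) · ρ^2 sin(φ) dρ dφ dθ.

Inner (ρ from 0 to 2): 32sin(φ).
Middle (φ from 0 to π): 64.
Outer (θ from 0 to 2π): 128π.

Therefore ∯_{∂V} F · n dS = 128π.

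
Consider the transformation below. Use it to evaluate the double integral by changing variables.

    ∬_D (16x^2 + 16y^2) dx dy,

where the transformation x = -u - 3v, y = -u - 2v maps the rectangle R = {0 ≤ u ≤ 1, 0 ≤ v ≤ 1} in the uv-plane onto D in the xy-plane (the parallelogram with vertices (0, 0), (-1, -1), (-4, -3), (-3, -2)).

Compute the Jacobian determinant of (x, y) with respect to (u, v):

    ∂(x,y)/∂(u,v) = | -1  -3 | = (-1)(-2) - (-3)(-1) = -1.
                   | -1  -2 |

Its absolute value is |J| = 1 (the area scaling factor).

Substituting x = -u - 3v, y = -u - 2v into the integrand,

    16x^2 + 16y^2 → 32u^2 + 160u v + 208v^2,

so the integral becomes

    ∬_R (32u^2 + 160u v + 208v^2) · |J| du dv = ∫_0^1 ∫_0^1 (32u^2 + 160u v + 208v^2) dv du.

Inner (v): 32u^2 + 80u + 208/3.
Outer (u): 120.

Therefore ∬_D (16x^2 + 16y^2) dx dy = 120.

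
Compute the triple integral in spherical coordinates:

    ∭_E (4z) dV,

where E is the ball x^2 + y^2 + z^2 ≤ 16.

In spherical coordinates, x = ρ sin(φ) cos(θ), y = ρ sin(φ) sin(θ), z = ρ cos(φ), and dV = ρ^2 sin(φ) dρ dφ dθ.

The integrand becomes 4ρ cos(φ), so

    ∭_E (4z) dV = ∫_{0}^{2π} ∫_{0}^{π} ∫_{0}^{4} (4ρ cos(φ)) · ρ^2 sin(φ) dρ dφ dθ.

Inner (ρ): 128sin(2φ).
Middle (φ): 0.
Outer (θ): 0.

Therefore the triple integral equals 0.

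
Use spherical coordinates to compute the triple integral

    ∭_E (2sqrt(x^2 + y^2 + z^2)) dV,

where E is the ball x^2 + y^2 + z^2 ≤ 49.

In spherical coordinates, x = ρ sin(φ) cos(θ), y = ρ sin(φ) sin(θ), z = ρ cos(φ), and dV = ρ^2 sin(φ) dρ dφ dθ.

The integrand becomes 2ρ, so

    ∭_E (2sqrt(x^2 + y^2 + z^2)) dV = ∫_{0}^{2π} ∫_{0}^{π} ∫_{0}^{7} (2ρ) · ρ^2 sin(φ) dρ dφ dθ.

Inner (ρ): 2401sin(φ)/2.
Middle (φ): 2401.
Outer (θ): 4802π.

Therefore the triple integral equals 4802π.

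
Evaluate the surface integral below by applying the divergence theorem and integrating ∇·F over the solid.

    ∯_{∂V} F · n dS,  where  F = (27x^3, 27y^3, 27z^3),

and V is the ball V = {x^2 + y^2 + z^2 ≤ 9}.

By the divergence theorem,

    ∯_{∂V} F · n dS = ∭_V (∇ · F) dV.

Compute the divergence:
    ∇ · F = ∂F_x/∂x + ∂F_y/∂y + ∂F_z/∂z = 81x^2 + 81y^2 + 81z^2.

In spherical coordinates, x = ρ sin(φ) cos(θ), y = ρ sin(φ) sin(θ), z = ρ cos(φ), dV = ρ^2 sin(φ) dρ dφ dθ, with 0 ≤ ρ ≤ 3, 0 ≤ φ ≤ π, 0 ≤ θ ≤ 2π.

The integrand, after substitution and multiplying by the volume element, becomes (81ρ^2) · ρ^2 sin(φ), so

    ∭_V (∇·F) dV = ∫_0^{2π} ∫_0^{π} ∫_0^{3} (81ρ^2) · ρ^2 sin(φ) dρ dφ dθ.

Inner (ρ from 0 to 3): 19683sin(φ)/5.
Middle (φ from 0 to π): 39366/5.
Outer (θ from 0 to 2π): 78732π/5.

Therefore ∯_{∂V} F · n dS = 78732π/5.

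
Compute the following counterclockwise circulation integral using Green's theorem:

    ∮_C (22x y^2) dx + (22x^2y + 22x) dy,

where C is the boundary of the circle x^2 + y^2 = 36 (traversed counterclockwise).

Green's theorem converts the closed line integral into a double integral over the enclosed region D:

    ∮_C P dx + Q dy = ∬_D (∂Q/∂x - ∂P/∂y) dA.

Here P = 22x y^2, Q = 22x^2y + 22x, so

    ∂Q/∂x = 44x y + 22,    ∂P/∂y = 44x y,
    ∂Q/∂x - ∂P/∂y = 22.

D is the region x^2 + y^2 ≤ 36. Evaluating the double integral:

In polar coordinates (x = r cos θ, y = r sin θ, dA = r dr dθ) the integrand becomes 22, so

    ∬_D (22) dA = ∫_0^{2π} ∫_0^{6} (22) · r dr dθ.

Inner (r from 0 to 6): 396.
Outer (θ from 0 to 2π): 792π.

Therefore ∮_C P dx + Q dy = 792π.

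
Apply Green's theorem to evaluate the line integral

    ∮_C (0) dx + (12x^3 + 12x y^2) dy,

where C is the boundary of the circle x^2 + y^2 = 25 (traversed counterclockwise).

Green's theorem converts the closed line integral into a double integral over the enclosed region D:

    ∮_C P dx + Q dy = ∬_D (∂Q/∂x - ∂P/∂y) dA.

Here P = 0, Q = 12x^3 + 12x y^2, so

    ∂Q/∂x = 36x^2 + 12y^2,    ∂P/∂y = 0,
    ∂Q/∂x - ∂P/∂y = 36x^2 + 12y^2.

D is the region x^2 + y^2 ≤ 25. Evaluating the double integral:

In polar coordinates (x = r cos θ, y = r sin θ, dA = r dr dθ) the integrand becomes 12r^2(cos(2θ) + 2), so

    ∬_D (36x^2 + 12y^2) dA = ∫_0^{2π} ∫_0^{5} (12r^2(cos(2θ) + 2)) · r dr dθ.

Inner (r from 0 to 5): 1875cos(2θ) + 3750.
Outer (θ from 0 to 2π): 7500π.

Therefore ∮_C P dx + Q dy = 7500π.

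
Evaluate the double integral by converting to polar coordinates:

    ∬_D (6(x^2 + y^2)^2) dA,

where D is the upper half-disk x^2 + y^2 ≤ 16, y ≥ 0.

The region D is 0 ≤ r ≤ 4, 0 ≤ θ ≤ π in polar coordinates, where x = r cos(θ), y = r sin(θ), and dA = r dr dθ.

Under the substitution, the integrand becomes 6r^4, so

    ∬_D (6(x^2 + y^2)^2) dA = ∫_{0}^{π} ∫_{0}^{4} (6r^4) · r dr dθ.

Inner integral (in r): ∫_{0}^{4} (6r^4) · r dr = 4096.

Outer integral (in θ): ∫_{0}^{π} (4096) dθ = 4096π.

Therefore ∬_D (6(x^2 + y^2)^2) dA = 4096π.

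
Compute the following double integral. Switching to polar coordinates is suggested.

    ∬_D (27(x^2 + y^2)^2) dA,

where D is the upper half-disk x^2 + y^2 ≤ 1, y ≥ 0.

The region D is 0 ≤ r ≤ 1, 0 ≤ θ ≤ π in polar coordinates, where x = r cos(θ), y = r sin(θ), and dA = r dr dθ.

Under the substitution, the integrand becomes 27r^4, so

    ∬_D (27(x^2 + y^2)^2) dA = ∫_{0}^{π} ∫_{0}^{1} (27r^4) · r dr dθ.

Inner integral (in r): ∫_{0}^{1} (27r^4) · r dr = 9/2.

Outer integral (in θ): ∫_{0}^{π} (9/2) dθ = 9π/2.

Therefore ∬_D (27(x^2 + y^2)^2) dA = 9π/2.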